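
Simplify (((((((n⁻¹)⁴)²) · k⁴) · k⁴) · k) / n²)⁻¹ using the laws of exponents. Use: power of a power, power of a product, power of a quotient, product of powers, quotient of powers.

k⁻⁹n¹⁰

(((((((n⁻¹)⁴)²) · k⁴) · k⁴) · k) / n²)⁻¹
= (((((((n⁻¹)⁴)²) · k⁴) · k⁴) · k)⁻¹) / ((n²)⁻¹)    [power of a quotient]
= (((((((n⁻¹)⁴)²) · k⁴) · k⁴)⁻¹) · (k⁻¹)) / ((n²)⁻¹)    [power of a product]
= (((((((n⁻¹)⁴)²) · k⁴)⁻¹) · ((k⁴)⁻¹)) · (k⁻¹)) / ((n²)⁻¹)    [power of a product]
= (((((((n⁻¹)⁴)²)⁻¹) · ((k⁴)⁻¹)) · ((k⁴)⁻¹)) · (k⁻¹)) / ((n²)⁻¹)    [power of a product]
= ((((((n⁻¹)⁴)⁻²) · ((k⁴)⁻¹)) · ((k⁴)⁻¹)) · (k⁻¹)) / ((n²)⁻¹)    [power of a power]
= (((((n⁻¹)⁻⁸) · ((k⁴)⁻¹)) · ((k⁴)⁻¹)) · (k⁻¹)) / ((n²)⁻¹)    [power of a power]
= (((n⁸ · ((k⁴)⁻¹)) · ((k⁴)⁻¹)) · (k⁻¹)) / ((n²)⁻¹)    [power of a power]
= (((n⁸ · k⁻⁴) · ((k⁴)⁻¹)) · (k⁻¹)) / ((n²)⁻¹)    [power of a power]
= (((n⁸ · k⁻⁴) · k⁻⁴) · (k⁻¹)) / ((n²)⁻¹)    [power of a power]
= (((n⁸ · k⁻⁴) · k⁻⁴) · k⁻¹) / n⁻²    [power of a power]
= k⁻⁹n¹⁰    [quotient of powers; product of powers]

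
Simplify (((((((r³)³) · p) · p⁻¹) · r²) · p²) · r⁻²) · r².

(((((((r³)³) · p) · p⁻¹) · r²) · p²) · r⁻²) · r²
= (((((r⁹ · p) · p⁻¹) · r²) · p²) · r⁻²) · r²    [power of a power]
= p²r¹¹    [product of powers]

p²r¹¹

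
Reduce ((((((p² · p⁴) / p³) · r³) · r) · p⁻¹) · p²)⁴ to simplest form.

((((((p² · p⁴) / p³) · r³) · r) · p⁻¹) · p²)⁴
= ((((((p² · p⁴) / p³) · r³) · r) · p⁻¹)⁴) · ((p²)⁴)    [power of a product]
= ((((((p² · p⁴) / p³) · r³) · r)⁴) · ((p⁻¹)⁴)) · ((p²)⁴)    [power of a product]
= ((((((p² · p⁴) / p³) · r³)⁴) · (r⁴)) · ((p⁻¹)⁴)) · ((p²)⁴)    [power of a product]
= ((((((p² · p⁴) / p³)⁴) · ((r³)⁴)) · (r⁴)) · ((p⁻¹)⁴)) · ((p²)⁴)    [power of a product]
= ((((((p² · p⁴)⁴) / ((p³)⁴)) · ((r³)⁴)) · (r⁴)) · ((p⁻¹)⁴)) · ((p²)⁴)    [power of a quotient]
= (((((((p²)⁴) · ((p⁴)⁴)) / ((p³)⁴)) · ((r³)⁴)) · (r⁴)) · ((p⁻¹)⁴)) · ((p²)⁴)    [power of a product]
= (((((p⁸ · ((p⁴)⁴)) / ((p³)⁴)) · ((r³)⁴)) · (r⁴)) · ((p⁻¹)⁴)) · ((p²)⁴)    [power of a power]
= (((((p⁸ · p¹⁶) / ((p³)⁴)) · ((r³)⁴)) · (r⁴)) · ((p⁻¹)⁴)) · ((p²)⁴)    [power of a power]
= ((((p²⁴ / ((p³)⁴)) · ((r³)⁴)) · (r⁴)) · ((p⁻¹)⁴)) · ((p²)⁴)    [product of powers]
= ((((p²⁴ / p¹²) · ((r³)⁴)) · (r⁴)) · ((p⁻¹)⁴)) · ((p²)⁴)    [power of a power]
= (((p¹² · ((r³)⁴)) · (r⁴)) · ((p⁻¹)⁴)) · ((p²)⁴)    [quotient of powers]
= (((p¹² · r¹²) · (r⁴)) · ((p⁻¹)⁴)) · ((p²)⁴)    [power of a power]
= (((p¹² · r¹²) · r⁴) · p⁻⁴) · ((p²)⁴)    [power of a power]
= (((p¹² · r¹²) · r⁴) · p⁻⁴) · p⁸    [power of a power]
= p¹⁶·r¹⁶    [product of powers]

p¹⁶·r¹⁶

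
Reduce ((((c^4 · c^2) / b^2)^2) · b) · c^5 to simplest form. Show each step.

b^(-3)c^17

((((c^4 · c^2) / b^2)^2) · b) · c^5
= ((((c^4 · c^2)^2) / ((b^2)^2)) · b) · c^5    [power of a quotient]
= (((((c^4)^2) · ((c^2)^2)) / ((b^2)^2)) · b) · c^5    [power of a product]
= (((c^8 · ((c^2)^2)) / ((b^2)^2)) · b) · c^5    [power of a power]
= (((c^8 · c^4) / ((b^2)^2)) · b) · c^5    [power of a power]
= ((c^12 / ((b^2)^2)) · b) · c^5    [product of powers]
= ((c^12 / b^4) · b) · c^5    [power of a power]
= b^(-3)c^17    [quotient of powers; product of powers]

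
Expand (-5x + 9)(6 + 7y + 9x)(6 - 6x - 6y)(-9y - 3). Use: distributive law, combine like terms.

2844xy + 54x + 3744x^2y + 1728x^2 + 7416xy^2 - 4320x^2y^2 - 1890xy^3 - 2430x^3y - 810x^3 - 3078y - 972 + 648y^2 + 3402y^3

(-5x + 9)(6 + 7y + 9x)(6 - 6x - 6y)(-9y - 3)
= (-30x - 35xy - 45x^2 + 54 + 63y + 81x)(6 - 6x - 6y)(-9y - 3)    [distributive law]
= (51x - 35xy - 45x^2 + 54 + 63y)(6 - 6x - 6y)(-9y - 3)    [combine like terms]
= (306x - 306x^2 - 306xy - 210xy + 210x^2y + 210xy^2 - 270x^2 + 270x^3 + 270x^2y + 324 - 324x - 324y + 378y - 378xy - 378y^2)(-9y - 3)    [distributive law]
= (-18x - 576x^2 - 894xy + 480x^2y + 210xy^2 + 270x^3 + 324 + 54y - 378y^2)(-9y - 3)    [combine like terms]
= 162xy + 54x + 5184x^2y + 1728x^2 + 8046xy^2 + 2682xy - 4320x^2y^2 - 1440x^2y - 1890xy^3 - 630xy^2 - 2430x^3y - 810x^3 - 2916y - 972 - 486y^2 - 162y + 3402y^3 + 1134y^2    [distributive law]
= 2844xy + 54x + 3744x^2y + 1728x^2 + 7416xy^2 - 4320x^2y^2 - 1890xy^3 - 2430x^3y - 810x^3 - 3078y - 972 + 648y^2 + 3402y^3    [combine like terms]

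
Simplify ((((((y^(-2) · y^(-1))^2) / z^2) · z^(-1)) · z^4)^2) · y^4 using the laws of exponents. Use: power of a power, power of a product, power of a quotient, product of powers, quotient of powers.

((((((y^(-2) · y^(-1))^2) / z^2) · z^(-1)) · z^4)^2) · y^4
= ((((((y^(-2) · y^(-1))^2) / z^2) · z^(-1))^2) · ((z^4)^2)) · y^4    [power of a product]
= ((((((y^(-2) · y^(-1))^2) / z^2)^2) · ((z^(-1))^2)) · ((z^4)^2)) · y^4    [power of a product]
= ((((((y^(-2) · y^(-1))^2)^2) / ((z^2)^2)) · ((z^(-1))^2)) · ((z^4)^2)) · y^4    [power of a quotient]
= (((((y^(-2) · y^(-1))^4) / ((z^2)^2)) · ((z^(-1))^2)) · ((z^4)^2)) · y^4    [power of a power]
= ((((((y^(-2))^4) · ((y^(-1))^4)) / ((z^2)^2)) · ((z^(-1))^2)) · ((z^4)^2)) · y^4    [power of a product]
= ((((y^(-8) · ((y^(-1))^4)) / ((z^2)^2)) · ((z^(-1))^2)) · ((z^4)^2)) · y^4    [power of a power]
= ((((y^(-8) · y^(-4)) / ((z^2)^2)) · ((z^(-1))^2)) · ((z^4)^2)) · y^4    [power of a power]
= (((y^(-12) / ((z^2)^2)) · ((z^(-1))^2)) · ((z^4)^2)) · y^4    [product of powers]
= (((y^(-12) / z^4) · ((z^(-1))^2)) · ((z^4)^2)) · y^4    [power of a power]
= (((y^(-12) / z^4) · z^(-2)) · ((z^4)^2)) · y^4    [power of a power]
= (((y^(-12) / z^4) · z^(-2)) · z^8) · y^4    [power of a power]
= y^(-8)·z^2    [quotient of powers; product of powers]

y^(-8)·z^2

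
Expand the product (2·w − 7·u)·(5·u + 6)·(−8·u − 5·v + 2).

(2·w − 7·u)·(5·u + 6)·(−8·u − 5·v + 2)
= (10·u·w + 12·w − 35·u² − 42·u)·(−8·u − 5·v + 2)    [distributive law]
= −80·u²·w − 50·u·v·w + 20·u·w − 96·u·w − 60·v·w + 24·w + 280·u³ + 175·u²·v − 70·u² + 336·u² + 210·u·v − 84·u    [distributive law]
= −80·u²·w − 50·u·v·w − 76·u·w − 60·v·w + 24·w + 280·u³ + 175·u²·v + 266·u² + 210·u·v − 84·u    [combine like terms]

−80·u²·w − 50·u·v·w − 76·u·w − 60·v·w + 24·w + 280·u³ + 175·u²·v + 266·u² + 210·u·v − 84·u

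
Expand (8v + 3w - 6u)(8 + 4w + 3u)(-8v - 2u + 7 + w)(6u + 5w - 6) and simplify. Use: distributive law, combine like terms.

-1920uv² - 1024v²w + 3072v² + 1968u²v + 2216uvw + 144uv + 1664vw - 2688v + 864vw² - 2496uv²w - 1280v²w² + 960u²vw + 16uvw² - 320vw³ - 1152u²v² + 576u³v - 1428u²w - 123uw² + 534uw + 192w² - 1008w + 468w³ - 174u²w² - 123uw³ + 60w⁴ + 252u³w - 396u³ - 1836u² + 2016u + 216u⁴

(8v + 3w - 6u)(8 + 4w + 3u)(-8v - 2u + 7 + w)(6u + 5w - 6)
= (64v + 32vw + 24uv + 24w + 12w² + 9uw - 48u - 24uw - 18u²)(-8v - 2u + 7 + w)(6u + 5w - 6)    [distributive law]
= (64v + 32vw + 24uv + 24w + 12w² - 15uw - 48u - 18u²)(-8v - 2u + 7 + w)(6u + 5w - 6)    [combine like terms]
= (-512v² - 128uv + 448v + 64vw - 256v²w - 64uvw + 224vw + 32vw² - 192uv² - 48u²v + 168uv + 24uvw - 192vw - 48uw + 168w + 24w² - 96vw² - 24uw² + 84w² + 12w³ + 120uvw + 30u²w - 105uw - 15uw² + 384uv + 96u² - 336u - 48uw + 144u²v + 36u³ - 126u² - 18u²w)(6u + 5w - 6)    [distributive law]
= (-512v² + 424uv + 448v + 96vw - 256v²w + 80uvw - 64vw² - 192uv² + 96u²v - 201uw + 168w + 108w² - 39uw² + 12w³ + 12u²w - 30u² - 336u + 36u³)(6u + 5w - 6)    [combine like terms]
= -3072uv² - 2560v²w + 3072v² + 2544u²v + 2120uvw - 2544uv + 2688uv + 2240vw - 2688v + 576uvw + 480vw² - 576vw - 1536uv²w - 1280v²w² + 1536v²w + 480u²vw + 400uvw² - 480uvw - 384uvw² - 320vw³ + 384vw² - 1152u²v² - 960uv²w + 1152uv² + 576u³v + 480u²vw - 576u²v - 1206u²w - 1005uw² + 1206uw + 1008uw + 840w² - 1008w + 648uw² + 540w³ - 648w² - 234u²w² - 195uw³ + 234uw² + 72uw³ + 60w⁴ - 72w³ + 72u³w + 60u²w² - 72u²w - 180u³ - 150u²w + 180u² - 2016u² - 1680uw + 2016u + 216u⁴ + 180u³w - 216u³    [distributive law]
= -1920uv² - 1024v²w + 3072v² + 1968u²v + 2216uvw + 144uv + 1664vw - 2688v + 864vw² - 2496uv²w - 1280v²w² + 960u²vw + 16uvw² - 320vw³ - 1152u²v² + 576u³v - 1428u²w - 123uw² + 534uw + 192w² - 1008w + 468w³ - 174u²w² - 123uw³ + 60w⁴ + 252u³w - 396u³ - 1836u² + 2016u + 216u⁴    [combine like terms]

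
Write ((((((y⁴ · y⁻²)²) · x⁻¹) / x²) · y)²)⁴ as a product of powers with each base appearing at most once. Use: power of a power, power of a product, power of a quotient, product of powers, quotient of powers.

((((((y⁴ · y⁻²)²) · x⁻¹) / x²) · y)²)⁴
= (((((y⁴ · y⁻²)²) · x⁻¹) / x²) · y)⁸    [power of a power]
= (((((y⁴ · y⁻²)²) · x⁻¹) / x²)⁸) · (y⁸)    [power of a product]
= (((((y⁴ · y⁻²)²) · x⁻¹)⁸) / ((x²)⁸)) · (y⁸)    [power of a quotient]
= (((((y⁴ · y⁻²)²)⁸) · ((x⁻¹)⁸)) / ((x²)⁸)) · (y⁸)    [power of a product]
= ((((y⁴ · y⁻²)¹⁶) · ((x⁻¹)⁸)) / ((x²)⁸)) · (y⁸)    [power of a power]
= (((((y⁴)¹⁶) · ((y⁻²)¹⁶)) · ((x⁻¹)⁸)) / ((x²)⁸)) · (y⁸)    [power of a product]
= (((y⁶⁴ · ((y⁻²)¹⁶)) · ((x⁻¹)⁸)) / ((x²)⁸)) · (y⁸)    [power of a power]
= (((y⁶⁴ · y⁻³²) · ((x⁻¹)⁸)) / ((x²)⁸)) · (y⁸)    [power of a power]
= ((y³² · ((x⁻¹)⁸)) / ((x²)⁸)) · (y⁸)    [product of powers]
= ((y³² · x⁻⁸) / ((x²)⁸)) · (y⁸)    [power of a power]
= ((y³² · x⁻⁸) / x¹⁶) · (y⁸)    [power of a power]
= x⁻²⁴·y⁴⁰    [quotient of powers; product of powers]

x⁻²⁴·y⁴⁰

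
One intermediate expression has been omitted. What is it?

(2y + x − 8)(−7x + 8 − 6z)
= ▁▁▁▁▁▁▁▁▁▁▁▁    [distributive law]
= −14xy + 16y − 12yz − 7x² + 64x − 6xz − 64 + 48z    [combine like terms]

After distributive law, the bracketed line is:

−14xy + 16y − 12yz − 7x² + 8x − 6xz + 56x − 64 + 48z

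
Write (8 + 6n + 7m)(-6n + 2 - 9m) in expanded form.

-36n + 16 - 58m - 36n^2 - 96mn - 63m^2

(8 + 6n + 7m)(-6n + 2 - 9m)
= -48n + 16 - 72m - 36n^2 + 12n - 54mn - 42mn + 14m - 63m^2    [distributive law]
= -36n + 16 - 58m - 36n^2 - 96mn - 63m^2    [combine like terms]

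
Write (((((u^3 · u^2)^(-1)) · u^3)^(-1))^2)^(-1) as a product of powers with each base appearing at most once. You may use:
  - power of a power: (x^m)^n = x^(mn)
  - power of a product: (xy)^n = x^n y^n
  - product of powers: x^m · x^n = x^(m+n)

(((((u^3 · u^2)^(-1)) · u^3)^(-1))^2)^(-1)
= ((((u^3 · u^2)^(-1)) · u^3)^(-1))^(-2)    [power of a power]
= (((u^3 · u^2)^(-1)) · u^3)^2    [power of a power]
= (((u^3 · u^2)^(-1))^2) · ((u^3)^2)    [power of a product]
= ((u^3 · u^2)^(-2)) · ((u^3)^2)    [power of a power]
= (((u^3)^(-2)) · ((u^2)^(-2))) · ((u^3)^2)    [power of a product]
= (u^(-6) · ((u^2)^(-2))) · ((u^3)^2)    [power of a power]
= (u^(-6) · u^(-4)) · ((u^3)^2)    [power of a power]
= u^(-10) · ((u^3)^2)    [product of powers]
= u^(-10) · u^6    [power of a power]
= u^(-4)    [product of powers]

u^(-4)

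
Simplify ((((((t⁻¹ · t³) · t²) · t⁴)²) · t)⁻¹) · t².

t⁻¹⁵

((((((t⁻¹ · t³) · t²) · t⁴)²) · t)⁻¹) · t²
= ((((((t⁻¹ · t³) · t²) · t⁴)²)⁻¹) · (t⁻¹)) · t²    [power of a product]
= (((((t⁻¹ · t³) · t²) · t⁴)⁻²) · (t⁻¹)) · t²    [power of a power]
= (((((t⁻¹ · t³) · t²)⁻²) · ((t⁴)⁻²)) · (t⁻¹)) · t²    [power of a product]
= (((((t⁻¹ · t³)⁻²) · ((t²)⁻²)) · ((t⁴)⁻²)) · (t⁻¹)) · t²    [power of a product]
= ((((((t⁻¹)⁻²) · ((t³)⁻²)) · ((t²)⁻²)) · ((t⁴)⁻²)) · (t⁻¹)) · t²    [power of a product]
= ((((t² · ((t³)⁻²)) · ((t²)⁻²)) · ((t⁴)⁻²)) · (t⁻¹)) · t²    [power of a power]
= ((((t² · t⁻⁶) · ((t²)⁻²)) · ((t⁴)⁻²)) · (t⁻¹)) · t²    [power of a power]
= (((t⁻⁴ · ((t²)⁻²)) · ((t⁴)⁻²)) · (t⁻¹)) · t²    [product of powers]
= (((t⁻⁴ · t⁻⁴) · ((t⁴)⁻²)) · (t⁻¹)) · t²    [power of a power]
= ((t⁻⁸ · ((t⁴)⁻²)) · (t⁻¹)) · t²    [product of powers]
= ((t⁻⁸ · t⁻⁸) · (t⁻¹)) · t²    [power of a power]
= (t⁻¹⁶ · (t⁻¹)) · t²    [product of powers]
= t⁻¹⁷ · t²    [product of powers]
= t⁻¹⁵    [product of powers]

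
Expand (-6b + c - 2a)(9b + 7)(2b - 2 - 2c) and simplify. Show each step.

(-6b + c - 2a)(9b + 7)(2b - 2 - 2c)
= (-54b² - 42b + 9bc + 7c - 18ab - 14a)(2b - 2 - 2c)    [distributive law]
= -108b³ + 108b² + 108b²c - 84b² + 84b + 84bc + 18b²c - 18bc - 18bc² + 14bc - 14c - 14c² - 36ab² + 36ab + 36abc - 28ab + 28a + 28ac    [distributive law]
= -108b³ + 24b² + 126b²c + 84b + 80bc - 18bc² - 14c - 14c² - 36ab² + 8ab + 36abc + 28a + 28ac    [combine like terms]

-108b³ + 24b² + 126b²c + 84b + 80bc - 18bc² - 14c - 14c² - 36ab² + 8ab + 36abc + 28a + 28ac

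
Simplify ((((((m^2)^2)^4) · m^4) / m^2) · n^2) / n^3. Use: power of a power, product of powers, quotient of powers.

m^18n^(-1)

((((((m^2)^2)^4) · m^4) / m^2) · n^2) / n^3
= (((((m^2)^8) · m^4) / m^2) · n^2) / n^3    [power of a power]
= (((m^16 · m^4) / m^2) · n^2) / n^3    [power of a power]
= ((m^20 / m^2) · n^2) / n^3    [product of powers]
= (m^18 · n^2) / n^3    [quotient of powers]
= m^18n^(-1)    [quotient of powers]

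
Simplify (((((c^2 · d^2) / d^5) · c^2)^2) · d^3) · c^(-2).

c^6·d^(-3)

(((((c^2 · d^2) / d^5) · c^2)^2) · d^3) · c^(-2)
= (((((c^2 · d^2) / d^5)^2) · ((c^2)^2)) · d^3) · c^(-2)    [power of a product]
= (((((c^2 · d^2)^2) / ((d^5)^2)) · ((c^2)^2)) · d^3) · c^(-2)    [power of a quotient]
= ((((((c^2)^2) · ((d^2)^2)) / ((d^5)^2)) · ((c^2)^2)) · d^3) · c^(-2)    [power of a product]
= ((((c^4 · ((d^2)^2)) / ((d^5)^2)) · ((c^2)^2)) · d^3) · c^(-2)    [power of a power]
= ((((c^4 · d^4) / ((d^5)^2)) · ((c^2)^2)) · d^3) · c^(-2)    [power of a power]
= ((((c^4 · d^4) / d^10) · ((c^2)^2)) · d^3) · c^(-2)    [power of a power]
= ((((c^4 · d^4) / d^10) · c^4) · d^3) · c^(-2)    [power of a power]
= c^6·d^(-3)    [quotient of powers; product of powers]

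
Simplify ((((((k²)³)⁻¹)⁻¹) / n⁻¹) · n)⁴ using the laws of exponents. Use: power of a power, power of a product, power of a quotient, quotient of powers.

((((((k²)³)⁻¹)⁻¹) / n⁻¹) · n)⁴
= ((((((k²)³)⁻¹)⁻¹) / n⁻¹)⁴) · (n⁴)    [power of a product]
= ((((((k²)³)⁻¹)⁻¹)⁴) / ((n⁻¹)⁴)) · (n⁴)    [power of a quotient]
= (((((k²)³)⁻¹)⁻⁴) / ((n⁻¹)⁴)) · (n⁴)    [power of a power]
= ((((k²)³)⁴) / ((n⁻¹)⁴)) · (n⁴)    [power of a power]
= (((k²)¹²) / ((n⁻¹)⁴)) · (n⁴)    [power of a power]
= (k²⁴ / ((n⁻¹)⁴)) · (n⁴)    [power of a power]
= (k²⁴ / n⁻⁴) · (n⁴)    [power of a power]
= k²⁴n⁸    [quotient of powers]

k²⁴n⁸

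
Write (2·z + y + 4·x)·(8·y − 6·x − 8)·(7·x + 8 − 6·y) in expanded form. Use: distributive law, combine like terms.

(2·z + y + 4·x)·(8·y − 6·x − 8)·(7·x + 8 − 6·y)
= (16·y·z − 12·x·z − 16·z + 8·y^2 − 6·x·y − 8·y + 32·x·y − 24·x^2 − 32·x)·(7·x + 8 − 6·y)    [distributive law]
= (16·y·z − 12·x·z − 16·z + 8·y^2 + 26·x·y − 8·y − 24·x^2 − 32·x)·(7·x + 8 − 6·y)    [combine like terms]
= 112·x·y·z + 128·y·z − 96·y^2·z − 84·x^2·z − 96·x·z + 72·x·y·z − 112·x·z − 128·z + 96·y·z + 56·x·y^2 + 64·y^2 − 48·y^3 + 182·x^2·y + 208·x·y − 156·x·y^2 − 56·x·y − 64·y + 48·y^2 − 168·x^3 − 192·x^2 + 144·x^2·y − 224·x^2 − 256·x + 192·x·y    [distributive law]
= 184·x·y·z + 224·y·z − 96·y^2·z − 84·x^2·z − 208·x·z − 128·z − 100·x·y^2 + 112·y^2 − 48·y^3 + 326·x^2·y + 344·x·y − 64·y − 168·x^3 − 416·x^2 − 256·x    [combine like terms]

184·x·y·z + 224·y·z − 96·y^2·z − 84·x^2·z − 208·x·z − 128·z − 100·x·y^2 + 112·y^2 − 48·y^3 + 326·x^2·y + 344·x·y − 64·y − 168·x^3 − 416·x^2 − 256·x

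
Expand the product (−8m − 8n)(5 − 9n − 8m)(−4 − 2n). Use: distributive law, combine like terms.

160m − 464mn − 272mn^2 − 256m^2 − 128m^2n + 160n − 208n^2 − 144n^3

(−8m − 8n)(5 − 9n − 8m)(−4 − 2n)
= (−40m + 72mn + 64m^2 − 40n + 72n^2 + 64mn)(−4 − 2n)    [distributive law]
= (−40m + 136mn + 64m^2 − 40n + 72n^2)(−4 − 2n)    [combine like terms]
= 160m + 80mn − 544mn − 272mn^2 − 256m^2 − 128m^2n + 160n + 80n^2 − 288n^2 − 144n^3    [distributive law]
= 160m − 464mn − 272mn^2 − 256m^2 − 128m^2n + 160n − 208n^2 − 144n^3    [combine like terms]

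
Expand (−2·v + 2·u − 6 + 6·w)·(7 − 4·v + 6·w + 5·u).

10·v + 8·v^2 − 36·v·w − 18·u·v − 16·u + 42·u·w + 10·u^2 − 42 + 6·w + 36·w^2

(−2·v + 2·u − 6 + 6·w)·(7 − 4·v + 6·w + 5·u)
= −14·v + 8·v^2 − 12·v·w − 10·u·v + 14·u − 8·u·v + 12·u·w + 10·u^2 − 42 + 24·v − 36·w − 30·u + 42·w − 24·v·w + 36·w^2 + 30·u·w    [distributive law]
= 10·v + 8·v^2 − 36·v·w − 18·u·v − 16·u + 42·u·w + 10·u^2 − 42 + 6·w + 36·w^2    [combine like terms]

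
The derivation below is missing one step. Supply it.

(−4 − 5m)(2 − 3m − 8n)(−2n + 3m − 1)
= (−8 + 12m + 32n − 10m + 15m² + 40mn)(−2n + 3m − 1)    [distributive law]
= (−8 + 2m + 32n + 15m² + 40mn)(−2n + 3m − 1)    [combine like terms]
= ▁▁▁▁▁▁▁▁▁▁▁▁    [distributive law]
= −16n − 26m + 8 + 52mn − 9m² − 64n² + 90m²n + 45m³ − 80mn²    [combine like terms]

After distributive law, the bracketed line is:

16n − 24m + 8 − 4mn + 6m² − 2m − 64n² + 96mn − 32n − 30m²n + 45m³ − 15m² − 80mn² + 120m²n − 40mn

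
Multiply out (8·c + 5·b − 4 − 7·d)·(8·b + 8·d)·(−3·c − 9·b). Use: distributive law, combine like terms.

−192·b·c^2 − 696·b^2·c − 192·c^2·d − 528·b·c·d − 360·b^3 + 144·b^2·d + 96·b·c + 288·b^2 + 96·c·d + 288·b·d + 168·c·d^2 + 504·b·d^2

(8·c + 5·b − 4 − 7·d)·(8·b + 8·d)·(−3·c − 9·b)
= (64·b·c + 64·c·d + 40·b^2 + 40·b·d − 32·b − 32·d − 56·b·d − 56·d^2)·(−3·c − 9·b)    [distributive law]
= (64·b·c + 64·c·d + 40·b^2 − 16·b·d − 32·b − 32·d − 56·d^2)·(−3·c − 9·b)    [combine like terms]
= −192·b·c^2 − 576·b^2·c − 192·c^2·d − 576·b·c·d − 120·b^2·c − 360·b^3 + 48·b·c·d + 144·b^2·d + 96·b·c + 288·b^2 + 96·c·d + 288·b·d + 168·c·d^2 + 504·b·d^2    [distributive law]
= −192·b·c^2 − 696·b^2·c − 192·c^2·d − 528·b·c·d − 360·b^3 + 144·b^2·d + 96·b·c + 288·b^2 + 96·c·d + 288·b·d + 168·c·d^2 + 504·b·d^2    [combine like terms]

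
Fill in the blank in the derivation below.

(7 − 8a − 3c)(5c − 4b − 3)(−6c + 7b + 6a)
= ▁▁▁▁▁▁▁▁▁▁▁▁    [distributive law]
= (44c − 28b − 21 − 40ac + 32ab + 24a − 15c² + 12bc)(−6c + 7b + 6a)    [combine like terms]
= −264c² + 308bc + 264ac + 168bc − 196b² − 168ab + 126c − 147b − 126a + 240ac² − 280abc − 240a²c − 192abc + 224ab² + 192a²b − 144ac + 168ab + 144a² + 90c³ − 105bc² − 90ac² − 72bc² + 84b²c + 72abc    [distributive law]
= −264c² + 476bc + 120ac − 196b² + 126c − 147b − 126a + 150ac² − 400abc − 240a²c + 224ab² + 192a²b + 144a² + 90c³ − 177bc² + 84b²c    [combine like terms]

By distributive law:

(35c − 28b − 21 − 40ac + 32ab + 24a − 15c² + 12bc + 9c)(−6c + 7b + 6a)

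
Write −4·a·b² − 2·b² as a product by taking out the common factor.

2·b²(−2·a − 1)

−4·a·b² − 2·b²
= 2(−2·a·b² − b²)    [factor out 2]
= 2·b²(−2·a − 1)    [factor out b²]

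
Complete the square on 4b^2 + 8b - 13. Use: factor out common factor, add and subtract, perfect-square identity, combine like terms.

4b^2 + 8b - 13
= 4(b^2 + 2b) - 13    [factor out 4 from the b-terms]
= 4(b^2 + 2b + 1 - 1) - 13    [add and subtract 1 inside the bracket]
= 4(b + 1)^2 - 4 - 13    [perfect-square identity]
= 4(b + 1)^2 - 17    [combine constants]

4(b + 1)^2 - 17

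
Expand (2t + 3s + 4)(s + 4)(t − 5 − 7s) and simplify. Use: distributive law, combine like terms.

2st^2 − 50st − 11s^2t + 8t^2 − 24t − 127s^2 − 21s^3 − 192s − 80

(2t + 3s + 4)(s + 4)(t − 5 − 7s)
= (2st + 8t + 3s^2 + 12s + 4s + 16)(t − 5 − 7s)    [distributive law]
= (2st + 8t + 3s^2 + 16s + 16)(t − 5 − 7s)    [combine like terms]
= 2st^2 − 10st − 14s^2t + 8t^2 − 40t − 56st + 3s^2t − 15s^2 − 21s^3 + 16st − 80s − 112s^2 + 16t − 80 − 112s    [distributive law]
= 2st^2 − 50st − 11s^2t + 8t^2 − 24t − 127s^2 − 21s^3 − 192s − 80    [combine like terms]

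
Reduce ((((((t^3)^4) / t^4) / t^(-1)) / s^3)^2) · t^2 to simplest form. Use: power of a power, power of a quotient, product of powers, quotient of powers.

((((((t^3)^4) / t^4) / t^(-1)) / s^3)^2) · t^2
= ((((((t^3)^4) / t^4) / t^(-1))^2) / ((s^3)^2)) · t^2    [power of a quotient]
= ((((((t^3)^4) / t^4)^2) / ((t^(-1))^2)) / ((s^3)^2)) · t^2    [power of a quotient]
= ((((((t^3)^4)^2) / ((t^4)^2)) / ((t^(-1))^2)) / ((s^3)^2)) · t^2    [power of a quotient]
= (((((t^3)^8) / ((t^4)^2)) / ((t^(-1))^2)) / ((s^3)^2)) · t^2    [power of a power]
= (((t^24 / ((t^4)^2)) / ((t^(-1))^2)) / ((s^3)^2)) · t^2    [power of a power]
= (((t^24 / t^8) / ((t^(-1))^2)) / ((s^3)^2)) · t^2    [power of a power]
= ((t^16 / ((t^(-1))^2)) / ((s^3)^2)) · t^2    [quotient of powers]
= ((t^16 / t^(-2)) / ((s^3)^2)) · t^2    [power of a power]
= (t^18 / ((s^3)^2)) · t^2    [quotient of powers]
= (t^18 / s^6) · t^2    [power of a power]
= s^(-6)t^20    [quotient of powers; product of powers]

s^(-6)t^20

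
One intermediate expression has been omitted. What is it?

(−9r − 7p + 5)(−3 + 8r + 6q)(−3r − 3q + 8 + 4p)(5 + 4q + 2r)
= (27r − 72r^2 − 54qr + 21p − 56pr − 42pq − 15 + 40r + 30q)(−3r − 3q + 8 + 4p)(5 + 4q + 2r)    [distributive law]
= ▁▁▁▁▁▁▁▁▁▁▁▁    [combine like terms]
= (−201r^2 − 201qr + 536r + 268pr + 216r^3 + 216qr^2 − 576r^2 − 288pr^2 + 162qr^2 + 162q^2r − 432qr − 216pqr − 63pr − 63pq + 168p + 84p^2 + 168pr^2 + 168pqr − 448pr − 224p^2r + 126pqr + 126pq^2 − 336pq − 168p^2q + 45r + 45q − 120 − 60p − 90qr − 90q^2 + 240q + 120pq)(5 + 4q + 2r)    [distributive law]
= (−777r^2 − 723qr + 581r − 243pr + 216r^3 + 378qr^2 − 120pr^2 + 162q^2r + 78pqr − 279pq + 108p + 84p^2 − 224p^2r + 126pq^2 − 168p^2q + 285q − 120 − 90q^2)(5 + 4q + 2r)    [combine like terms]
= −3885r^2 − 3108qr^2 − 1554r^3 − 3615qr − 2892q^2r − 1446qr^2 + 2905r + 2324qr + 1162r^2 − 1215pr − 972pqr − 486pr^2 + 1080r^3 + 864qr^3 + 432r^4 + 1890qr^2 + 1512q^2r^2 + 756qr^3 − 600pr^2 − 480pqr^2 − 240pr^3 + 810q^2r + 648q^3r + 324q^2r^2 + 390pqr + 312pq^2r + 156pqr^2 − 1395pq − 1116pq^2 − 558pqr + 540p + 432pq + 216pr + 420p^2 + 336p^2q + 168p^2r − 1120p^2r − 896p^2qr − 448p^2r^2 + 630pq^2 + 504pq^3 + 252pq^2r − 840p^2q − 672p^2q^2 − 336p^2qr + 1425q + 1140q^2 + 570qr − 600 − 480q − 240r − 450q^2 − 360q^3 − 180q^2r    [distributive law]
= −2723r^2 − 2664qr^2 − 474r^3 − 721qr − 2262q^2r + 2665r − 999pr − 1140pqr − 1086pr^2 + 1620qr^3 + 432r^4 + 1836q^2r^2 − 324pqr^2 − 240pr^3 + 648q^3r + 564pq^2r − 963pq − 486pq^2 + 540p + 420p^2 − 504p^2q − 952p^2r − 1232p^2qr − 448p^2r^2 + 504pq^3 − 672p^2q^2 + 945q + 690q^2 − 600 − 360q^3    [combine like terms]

By combine like terms:

(67r − 72r^2 − 54qr + 21p − 56pr − 42pq − 15 + 30q)(−3r − 3q + 8 + 4p)(5 + 4q + 2r)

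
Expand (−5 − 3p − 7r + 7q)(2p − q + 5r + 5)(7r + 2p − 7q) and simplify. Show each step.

−295pr − 50p² + 255pq + 700qr − 280q² − 420r² − 175r − 50p + 175q − 100p²r − 12p³ + 76p²q + 406pqr − 133pq² − 273pr² + 539qr² − 343q²r − 245r³ + 49q³

(−5 − 3p − 7r + 7q)(2p − q + 5r + 5)(7r + 2p − 7q)
= (−10p + 5q − 25r − 25 − 6p² + 3pq − 15pr − 15p − 14pr + 7qr − 35r² − 35r + 14pq − 7q² + 35qr + 35q)(7r + 2p − 7q)    [distributive law]
= (−25p + 40q − 60r − 25 − 6p² + 17pq − 29pr + 42qr − 35r² − 7q²)(7r + 2p − 7q)    [combine like terms]
= −175pr − 50p² + 175pq + 280qr + 80pq − 280q² − 420r² − 120pr + 420qr − 175r − 50p + 175q − 42p²r − 12p³ + 42p²q + 119pqr + 34p²q − 119pq² − 203pr² − 58p²r + 203pqr + 294qr² + 84pqr − 294q²r − 245r³ − 70pr² + 245qr² − 49q²r − 14pq² + 49q³    [distributive law]
= −295pr − 50p² + 255pq + 700qr − 280q² − 420r² − 175r − 50p + 175q − 100p²r − 12p³ + 76p²q + 406pqr − 133pq² − 273pr² + 539qr² − 343q²r − 245r³ + 49q³    [combine like terms]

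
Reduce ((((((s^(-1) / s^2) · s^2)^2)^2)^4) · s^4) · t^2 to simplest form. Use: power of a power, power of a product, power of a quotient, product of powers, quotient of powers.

s^(-12)·t^2

((((((s^(-1) / s^2) · s^2)^2)^2)^4) · s^4) · t^2
= (((((s^(-1) / s^2) · s^2)^2)^8) · s^4) · t^2    [power of a power]
= ((((s^(-1) / s^2) · s^2)^16) · s^4) · t^2    [power of a power]
= ((((s^(-1) / s^2)^16) · ((s^2)^16)) · s^4) · t^2    [power of a product]
= (((((s^(-1))^16) / ((s^2)^16)) · ((s^2)^16)) · s^4) · t^2    [power of a quotient]
= (((s^(-16) / ((s^2)^16)) · ((s^2)^16)) · s^4) · t^2    [power of a power]
= (((s^(-16) / s^32) · ((s^2)^16)) · s^4) · t^2    [power of a power]
= ((s^(-48) · ((s^2)^16)) · s^4) · t^2    [quotient of powers]
= ((s^(-48) · s^32) · s^4) · t^2    [power of a power]
= (s^(-16) · s^4) · t^2    [product of powers]
= s^(-12) · t^2    [product of powers]
= s^(-12)·t^2    [rearrange]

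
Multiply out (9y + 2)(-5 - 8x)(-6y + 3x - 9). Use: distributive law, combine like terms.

(9y + 2)(-5 - 8x)(-6y + 3x - 9)
= (-45y - 72xy - 10 - 16x)(-6y + 3x - 9)    [distributive law]
= 270y^2 - 135xy + 405y + 432xy^2 - 216x^2y + 648xy + 60y - 30x + 90 + 96xy - 48x^2 + 144x    [distributive law]
= 270y^2 + 609xy + 465y + 432xy^2 - 216x^2y + 114x + 90 - 48x^2    [combine like terms]

270y^2 + 609xy + 465y + 432xy^2 - 216x^2y + 114x + 90 - 48x^2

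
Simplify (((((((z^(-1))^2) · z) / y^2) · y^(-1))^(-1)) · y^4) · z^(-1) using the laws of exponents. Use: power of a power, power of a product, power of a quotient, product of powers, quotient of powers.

(((((((z^(-1))^2) · z) / y^2) · y^(-1))^(-1)) · y^4) · z^(-1)
= (((((((z^(-1))^2) · z) / y^2)^(-1)) · ((y^(-1))^(-1))) · y^4) · z^(-1)    [power of a product]
= (((((((z^(-1))^2) · z)^(-1)) / ((y^2)^(-1))) · ((y^(-1))^(-1))) · y^4) · z^(-1)    [power of a quotient]
= (((((((z^(-1))^2)^(-1)) · (z^(-1))) / ((y^2)^(-1))) · ((y^(-1))^(-1))) · y^4) · z^(-1)    [power of a product]
= ((((((z^(-1))^(-2)) · (z^(-1))) / ((y^2)^(-1))) · ((y^(-1))^(-1))) · y^4) · z^(-1)    [power of a power]
= ((((z^2 · (z^(-1))) / ((y^2)^(-1))) · ((y^(-1))^(-1))) · y^4) · z^(-1)    [power of a power]
= (((z / ((y^2)^(-1))) · ((y^(-1))^(-1))) · y^4) · z^(-1)    [product of powers]
= (((z / y^(-2)) · ((y^(-1))^(-1))) · y^4) · z^(-1)    [power of a power]
= (((z / y^(-2)) · y) · y^4) · z^(-1)    [power of a power]
= y^7    [quotient of powers; product of powers]

y^7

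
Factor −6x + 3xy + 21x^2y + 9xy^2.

−6x + 3xy + 21x^2y + 9xy^2
= 3(−2x + xy + 7x^2y + 3xy^2)    [factor out 3]
= 3x(−2 + y + 7xy + 3y^2)    [factor out x]

3x(−2 + y + 7xy + 3y^2)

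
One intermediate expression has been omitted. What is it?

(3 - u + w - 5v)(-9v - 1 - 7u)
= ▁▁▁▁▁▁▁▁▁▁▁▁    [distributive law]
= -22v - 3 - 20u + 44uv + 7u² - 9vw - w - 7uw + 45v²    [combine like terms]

After distributive law, the bracketed line is:

-27v - 3 - 21u + 9uv + u + 7u² - 9vw - w - 7uw + 45v² + 5v + 35uv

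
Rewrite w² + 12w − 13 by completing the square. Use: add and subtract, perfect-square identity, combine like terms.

(w + 6)² − 49

w² + 12w − 13
= w² + 12w + 36 − 36 − 13    [add and subtract 36]
= (w + 6)² − 36 − 13    [perfect-square identity]
= (w + 6)² − 49    [combine constants]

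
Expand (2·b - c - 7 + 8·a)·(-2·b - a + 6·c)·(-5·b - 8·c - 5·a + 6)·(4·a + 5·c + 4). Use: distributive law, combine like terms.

80·a·b^3 + 100·b^3·c + 80·b^3 + 398·a·b^2·c - 190·b^2·c^2 - 622·b^2·c + 440·a^2·b^2 + 64·a·b^2 - 376·b^2 - 34·a^2·b·c - 1183·a·b·c^2 - 1021·a·b·c + 520·a^3·b - 332·a^2·b - 516·a·b - 410·b·c^3 + 582·b·c^2 + 1148·b·c - 2353·a^2·c^2 - 1618·a·c^3 + 1992·a·c^2 - 524·a^3·c + 653·a^2·c + 994·a·c + 240·c^4 + 1692·c^3 - 60·c^2 + 336·b - 172·a^3 - 164·a^2 + 168·a - 1008·c + 160·a^4

(2·b - c - 7 + 8·a)·(-2·b - a + 6·c)·(-5·b - 8·c - 5·a + 6)·(4·a + 5·c + 4)
= (-4·b^2 - 2·a·b + 12·b·c + 2·b·c + a·c - 6·c^2 + 14·b + 7·a - 42·c - 16·a·b - 8·a^2 + 48·a·c)·(-5·b - 8·c - 5·a + 6)·(4·a + 5·c + 4)    [distributive law]
= (-4·b^2 - 18·a·b + 14·b·c + 49·a·c - 6·c^2 + 14·b + 7·a - 42·c - 8·a^2)·(-5·b - 8·c - 5·a + 6)·(4·a + 5·c + 4)    [combine like terms]
= (20·b^3 + 32·b^2·c + 20·a·b^2 - 24·b^2 + 90·a·b^2 + 144·a·b·c + 90·a^2·b - 108·a·b - 70·b^2·c - 112·b·c^2 - 70·a·b·c + 84·b·c - 245·a·b·c - 392·a·c^2 - 245·a^2·c + 294·a·c + 30·b·c^2 + 48·c^3 + 30·a·c^2 - 36·c^2 - 70·b^2 - 112·b·c - 70·a·b + 84·b - 35·a·b - 56·a·c - 35·a^2 + 42·a + 210·b·c + 336·c^2 + 210·a·c - 252·c + 40·a^2·b + 64·a^2·c + 40·a^3 - 48·a^2)·(4·a + 5·c + 4)    [distributive law]
= (20·b^3 - 38·b^2·c + 110·a·b^2 - 94·b^2 - 171·a·b·c + 130·a^2·b - 213·a·b - 82·b·c^2 + 182·b·c - 362·a·c^2 - 181·a^2·c + 448·a·c + 48·c^3 + 300·c^2 + 84·b - 83·a^2 + 42·a - 252·c + 40·a^3)·(4·a + 5·c + 4)    [combine like terms]
= 80·a·b^3 + 100·b^3·c + 80·b^3 - 152·a·b^2·c - 190·b^2·c^2 - 152·b^2·c + 440·a^2·b^2 + 550·a·b^2·c + 440·a·b^2 - 376·a·b^2 - 470·b^2·c - 376·b^2 - 684·a^2·b·c - 855·a·b·c^2 - 684·a·b·c + 520·a^3·b + 650·a^2·b·c + 520·a^2·b - 852·a^2·b - 1065·a·b·c - 852·a·b - 328·a·b·c^2 - 410·b·c^3 - 328·b·c^2 + 728·a·b·c + 910·b·c^2 + 728·b·c - 1448·a^2·c^2 - 1810·a·c^3 - 1448·a·c^2 - 724·a^3·c - 905·a^2·c^2 - 724·a^2·c + 1792·a^2·c + 2240·a·c^2 + 1792·a·c + 192·a·c^3 + 240·c^4 + 192·c^3 + 1200·a·c^2 + 1500·c^3 + 1200·c^2 + 336·a·b + 420·b·c + 336·b - 332·a^3 - 415·a^2·c - 332·a^2 + 168·a^2 + 210·a·c + 168·a - 1008·a·c - 1260·c^2 - 1008·c + 160·a^4 + 200·a^3·c + 160·a^3    [distributive law]
= 80·a·b^3 + 100·b^3·c + 80·b^3 + 398·a·b^2·c - 190·b^2·c^2 - 622·b^2·c + 440·a^2·b^2 + 64·a·b^2 - 376·b^2 - 34·a^2·b·c - 1183·a·b·c^2 - 1021·a·b·c + 520·a^3·b - 332·a^2·b - 516·a·b - 410·b·c^3 + 582·b·c^2 + 1148·b·c - 2353·a^2·c^2 - 1618·a·c^3 + 1992·a·c^2 - 524·a^3·c + 653·a^2·c + 994·a·c + 240·c^4 + 1692·c^3 - 60·c^2 + 336·b - 172·a^3 - 164·a^2 + 168·a - 1008·c + 160·a^4    [combine like terms]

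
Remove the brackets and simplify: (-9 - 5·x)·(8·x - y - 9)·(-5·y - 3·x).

108·x·y + 81·x^2 - 45·y^2 - 405·y - 243·x + 185·x^2·y + 120·x^3 - 25·x·y^2

(-9 - 5·x)·(8·x - y - 9)·(-5·y - 3·x)
= (-72·x + 9·y + 81 - 40·x^2 + 5·x·y + 45·x)·(-5·y - 3·x)    [distributive law]
= (-27·x + 9·y + 81 - 40·x^2 + 5·x·y)·(-5·y - 3·x)    [combine like terms]
= 135·x·y + 81·x^2 - 45·y^2 - 27·x·y - 405·y - 243·x + 200·x^2·y + 120·x^3 - 25·x·y^2 - 15·x^2·y    [distributive law]
= 108·x·y + 81·x^2 - 45·y^2 - 405·y - 243·x + 185·x^2·y + 120·x^3 - 25·x·y^2    [combine like terms]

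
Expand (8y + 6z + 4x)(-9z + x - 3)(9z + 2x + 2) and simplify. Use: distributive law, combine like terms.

(8y + 6z + 4x)(-9z + x - 3)(9z + 2x + 2)
= (-72yz + 8xy - 24y - 54z^2 + 6xz - 18z - 36xz + 4x^2 - 12x)(9z + 2x + 2)    [distributive law]
= (-72yz + 8xy - 24y - 54z^2 - 30xz - 18z + 4x^2 - 12x)(9z + 2x + 2)    [combine like terms]
= -648yz^2 - 144xyz - 144yz + 72xyz + 16x^2y + 16xy - 216yz - 48xy - 48y - 486z^3 - 108xz^2 - 108z^2 - 270xz^2 - 60x^2z - 60xz - 162z^2 - 36xz - 36z + 36x^2z + 8x^3 + 8x^2 - 108xz - 24x^2 - 24x    [distributive law]
= -648yz^2 - 72xyz - 360yz + 16x^2y - 32xy - 48y - 486z^3 - 378xz^2 - 270z^2 - 24x^2z - 204xz - 36z + 8x^3 - 16x^2 - 24x    [combine like terms]

-648yz^2 - 72xyz - 360yz + 16x^2y - 32xy - 48y - 486z^3 - 378xz^2 - 270z^2 - 24x^2z - 204xz - 36z + 8x^3 - 16x^2 - 24x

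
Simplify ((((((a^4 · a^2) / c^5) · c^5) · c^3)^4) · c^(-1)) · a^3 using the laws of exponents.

a^27c^11

((((((a^4 · a^2) / c^5) · c^5) · c^3)^4) · c^(-1)) · a^3
= ((((((a^4 · a^2) / c^5) · c^5)^4) · ((c^3)^4)) · c^(-1)) · a^3    [power of a product]
= ((((((a^4 · a^2) / c^5)^4) · ((c^5)^4)) · ((c^3)^4)) · c^(-1)) · a^3    [power of a product]
= ((((((a^4 · a^2)^4) / ((c^5)^4)) · ((c^5)^4)) · ((c^3)^4)) · c^(-1)) · a^3    [power of a quotient]
= (((((((a^4)^4) · ((a^2)^4)) / ((c^5)^4)) · ((c^5)^4)) · ((c^3)^4)) · c^(-1)) · a^3    [power of a product]
= (((((a^16 · ((a^2)^4)) / ((c^5)^4)) · ((c^5)^4)) · ((c^3)^4)) · c^(-1)) · a^3    [power of a power]
= (((((a^16 · a^8) / ((c^5)^4)) · ((c^5)^4)) · ((c^3)^4)) · c^(-1)) · a^3    [power of a power]
= ((((a^24 / ((c^5)^4)) · ((c^5)^4)) · ((c^3)^4)) · c^(-1)) · a^3    [product of powers]
= ((((a^24 / c^20) · ((c^5)^4)) · ((c^3)^4)) · c^(-1)) · a^3    [power of a power]
= ((((a^24 / c^20) · c^20) · ((c^3)^4)) · c^(-1)) · a^3    [power of a power]
= ((((a^24 / c^20) · c^20) · c^12) · c^(-1)) · a^3    [power of a power]
= a^27c^11    [quotient of powers; product of powers]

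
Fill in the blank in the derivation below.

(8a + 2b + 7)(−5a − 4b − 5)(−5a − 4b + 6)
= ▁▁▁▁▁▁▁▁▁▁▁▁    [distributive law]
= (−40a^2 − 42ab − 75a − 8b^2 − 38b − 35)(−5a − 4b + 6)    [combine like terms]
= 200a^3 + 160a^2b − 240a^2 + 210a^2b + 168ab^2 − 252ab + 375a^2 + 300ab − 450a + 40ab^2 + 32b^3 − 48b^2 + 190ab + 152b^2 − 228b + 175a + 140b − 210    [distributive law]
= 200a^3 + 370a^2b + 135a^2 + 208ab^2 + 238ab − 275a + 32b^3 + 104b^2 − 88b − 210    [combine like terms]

After distributive law, the bracketed line is:

(−40a^2 − 32ab − 40a − 10ab − 8b^2 − 10b − 35a − 28b − 35)(−5a − 4b + 6)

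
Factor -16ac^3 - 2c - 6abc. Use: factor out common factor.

2c(-8ac^2 - 1 - 3ab)

-16ac^3 - 2c - 6abc
= 2(-8ac^3 - c - 3abc)    [factor out 2]
= 2c(-8ac^2 - 1 - 3ab)    [factor out c]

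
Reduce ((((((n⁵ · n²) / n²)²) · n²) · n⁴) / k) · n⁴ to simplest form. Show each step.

((((((n⁵ · n²) / n²)²) · n²) · n⁴) / k) · n⁴
= ((((((n⁵ · n²)²) / ((n²)²)) · n²) · n⁴) / k) · n⁴    [power of a quotient]
= (((((((n⁵)²) · ((n²)²)) / ((n²)²)) · n²) · n⁴) / k) · n⁴    [power of a product]
= (((((n¹⁰ · ((n²)²)) / ((n²)²)) · n²) · n⁴) / k) · n⁴    [power of a power]
= (((((n¹⁰ · n⁴) / ((n²)²)) · n²) · n⁴) / k) · n⁴    [power of a power]
= ((((n¹⁴ / ((n²)²)) · n²) · n⁴) / k) · n⁴    [product of powers]
= ((((n¹⁴ / n⁴) · n²) · n⁴) / k) · n⁴    [power of a power]
= (((n¹⁰ · n²) · n⁴) / k) · n⁴    [quotient of powers]
= ((n¹² · n⁴) / k) · n⁴    [product of powers]
= (n¹⁶ / k) · n⁴    [product of powers]
= k⁻¹n²⁰    [quotient of powers; product of powers]

k⁻¹n²⁰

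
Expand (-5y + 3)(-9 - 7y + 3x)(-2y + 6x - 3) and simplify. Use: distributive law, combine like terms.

(-5y + 3)(-9 - 7y + 3x)(-2y + 6x - 3)
= (45y + 35y² - 15xy - 27 - 21y + 9x)(-2y + 6x - 3)    [distributive law]
= (24y + 35y² - 15xy - 27 + 9x)(-2y + 6x - 3)    [combine like terms]
= -48y² + 144xy - 72y - 70y³ + 210xy² - 105y² + 30xy² - 90x²y + 45xy + 54y - 162x + 81 - 18xy + 54x² - 27x    [distributive law]
= -153y² + 171xy - 18y - 70y³ + 240xy² - 90x²y - 189x + 81 + 54x²    [combine like terms]

-153y² + 171xy - 18y - 70y³ + 240xy² - 90x²y - 189x + 81 + 54x²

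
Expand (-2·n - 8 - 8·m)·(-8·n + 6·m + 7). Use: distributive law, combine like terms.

(-2·n - 8 - 8·m)·(-8·n + 6·m + 7)
= 16·n^2 - 12·m·n - 14·n + 64·n - 48·m - 56 + 64·m·n - 48·m^2 - 56·m    [distributive law]
= 16·n^2 + 52·m·n + 50·n - 104·m - 56 - 48·m^2    [combine like terms]

16·n^2 + 52·m·n + 50·n - 104·m - 56 - 48·m^2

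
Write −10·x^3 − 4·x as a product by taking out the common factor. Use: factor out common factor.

−10·x^3 − 4·x
= 2(−5·x^3 − 2·x)    [factor out 2]
= 2·x(−5·x^2 − 2)    [factor out x]

2·x(−5·x^2 − 2)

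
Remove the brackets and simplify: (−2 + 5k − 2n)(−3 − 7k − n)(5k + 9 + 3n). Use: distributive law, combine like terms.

21k + 54 + 90n − 320k^2 + 118kn + 42n^2 − 175k^3 − 60k^2n + 37kn^2 + 6n^3

(−2 + 5k − 2n)(−3 − 7k − n)(5k + 9 + 3n)
= (6 + 14k + 2n − 15k − 35k^2 − 5kn + 6n + 14kn + 2n^2)(5k + 9 + 3n)    [distributive law]
= (6 − k + 8n − 35k^2 + 9kn + 2n^2)(5k + 9 + 3n)    [combine like terms]
= 30k + 54 + 18n − 5k^2 − 9k − 3kn + 40kn + 72n + 24n^2 − 175k^3 − 315k^2 − 105k^2n + 45k^2n + 81kn + 27kn^2 + 10kn^2 + 18n^2 + 6n^3    [distributive law]
= 21k + 54 + 90n − 320k^2 + 118kn + 42n^2 − 175k^3 − 60k^2n + 37kn^2 + 6n^3    [combine like terms]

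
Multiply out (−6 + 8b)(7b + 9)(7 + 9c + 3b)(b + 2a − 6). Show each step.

−2844b^2 + 96ab − 666b − 2754b^2c + 540abc − 2106bc − 526b^3 + 964ab^2 − 756a + 2268 − 972ac + 2916c + 504b^3c + 1008ab^2c + 168b^4 + 336ab^3

(−6 + 8b)(7b + 9)(7 + 9c + 3b)(b + 2a − 6)
= (−42b − 54 + 56b^2 + 72b)(7 + 9c + 3b)(b + 2a − 6)    [distributive law]
= (30b − 54 + 56b^2)(7 + 9c + 3b)(b + 2a − 6)    [combine like terms]
= (210b + 270bc + 90b^2 − 378 − 486c − 162b + 392b^2 + 504b^2c + 168b^3)(b + 2a − 6)    [distributive law]
= (48b + 270bc + 482b^2 − 378 − 486c + 504b^2c + 168b^3)(b + 2a − 6)    [combine like terms]
= 48b^2 + 96ab − 288b + 270b^2c + 540abc − 1620bc + 482b^3 + 964ab^2 − 2892b^2 − 378b − 756a + 2268 − 486bc − 972ac + 2916c + 504b^3c + 1008ab^2c − 3024b^2c + 168b^4 + 336ab^3 − 1008b^3    [distributive law]
= −2844b^2 + 96ab − 666b − 2754b^2c + 540abc − 2106bc − 526b^3 + 964ab^2 − 756a + 2268 − 972ac + 2916c + 504b^3c + 1008ab^2c + 168b^4 + 336ab^3    [combine like terms]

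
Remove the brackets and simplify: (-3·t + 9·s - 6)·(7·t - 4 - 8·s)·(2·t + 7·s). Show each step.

-42·t^3 + 27·s·t^2 - 60·t^2 - 186·s·t + 465·s^2·t + 84·s^2 - 504·s^3 + 48·t + 168·s

(-3·t + 9·s - 6)·(7·t - 4 - 8·s)·(2·t + 7·s)
= (-21·t^2 + 12·t + 24·s·t + 63·s·t - 36·s - 72·s^2 - 42·t + 24 + 48·s)·(2·t + 7·s)    [distributive law]
= (-21·t^2 - 30·t + 87·s·t + 12·s - 72·s^2 + 24)·(2·t + 7·s)    [combine like terms]
= -42·t^3 - 147·s·t^2 - 60·t^2 - 210·s·t + 174·s·t^2 + 609·s^2·t + 24·s·t + 84·s^2 - 144·s^2·t - 504·s^3 + 48·t + 168·s    [distributive law]
= -42·t^3 + 27·s·t^2 - 60·t^2 - 186·s·t + 465·s^2·t + 84·s^2 - 504·s^3 + 48·t + 168·s    [combine like terms]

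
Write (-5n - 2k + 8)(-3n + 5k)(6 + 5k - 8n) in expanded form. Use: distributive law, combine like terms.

(-5n - 2k + 8)(-3n + 5k)(6 + 5k - 8n)
= (15n² - 25kn + 6kn - 10k² - 24n + 40k)(6 + 5k - 8n)    [distributive law]
= (15n² - 19kn - 10k² - 24n + 40k)(6 + 5k - 8n)    [combine like terms]
= 90n² + 75kn² - 120n³ - 114kn - 95k²n + 152kn² - 60k² - 50k³ + 80k²n - 144n - 120kn + 192n² + 240k + 200k² - 320kn    [distributive law]
= 282n² + 227kn² - 120n³ - 554kn - 15k²n + 140k² - 50k³ - 144n + 240k    [combine like terms]

282n² + 227kn² - 120n³ - 554kn - 15k²n + 140k² - 50k³ - 144n + 240k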